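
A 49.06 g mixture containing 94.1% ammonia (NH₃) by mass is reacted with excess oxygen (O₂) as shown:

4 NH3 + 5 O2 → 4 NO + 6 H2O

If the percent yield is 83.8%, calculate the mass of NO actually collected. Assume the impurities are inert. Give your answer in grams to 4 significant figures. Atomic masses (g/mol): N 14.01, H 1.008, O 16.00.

68.16 g

Pure NH3 available = 49.06 g × 0.941 = 46.165 g.
M(NH3) = 14.01 + 3(1.008) = 17.034 g/mol.
M(NO) = 14.01 + 16.00 = 30.01 g/mol.
n(NH3) = 46.165 g / 17.034 g/mol = 2.7102 mol.
From the equation the NH3:NO mole ratio is 4:4, so n(NO) = 2.7102 × 4/4 = 2.7102 mol.
Mass of NO = 2.7102 mol × 30.01 g/mol = 81.333 g.
Actual mass collected = 81.333 g × 0.838 = 68.157 g.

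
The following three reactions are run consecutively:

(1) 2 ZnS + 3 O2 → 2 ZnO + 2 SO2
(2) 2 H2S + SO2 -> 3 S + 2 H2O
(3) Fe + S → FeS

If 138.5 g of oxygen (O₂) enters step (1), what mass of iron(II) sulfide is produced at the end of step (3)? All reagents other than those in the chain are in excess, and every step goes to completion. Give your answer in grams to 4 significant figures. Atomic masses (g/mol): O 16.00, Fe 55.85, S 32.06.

M(O2) = 2(16.00) = 32.00 g/mol.
M(FeS) = 55.85 + 32.06 = 87.91 g/mol.
n(O2) = 138.5 / 32.00 = 4.3281 mol.
Reaction (1): O2→SO2 ratio 3:2 ⇒ n(SO2) = 2.8854 mol.
Reaction (2): SO2→S ratio 1:3 ⇒ n(S) = 8.6562 mol.
Reaction (3): S→FeS ratio 1:1 ⇒ n(FeS) = 8.6562 mol.
Mass of FeS = 8.6562 × 87.91 = 760.97 g.

761.0 g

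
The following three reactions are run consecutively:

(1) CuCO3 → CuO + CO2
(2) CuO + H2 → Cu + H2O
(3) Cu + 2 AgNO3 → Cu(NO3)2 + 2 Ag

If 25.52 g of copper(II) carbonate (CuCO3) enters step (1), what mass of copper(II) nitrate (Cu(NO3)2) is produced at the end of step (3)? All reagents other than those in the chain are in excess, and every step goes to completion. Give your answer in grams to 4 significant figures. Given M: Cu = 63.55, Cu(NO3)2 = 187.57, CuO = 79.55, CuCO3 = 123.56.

n(CuCO3) = 25.52 / 123.56 = 0.20654 mol.
Reaction (1): CuCO3→CuO ratio 1:1 ⇒ n(CuO) = 0.20654 mol.
Reaction (2): CuO→Cu ratio 1:1 ⇒ n(Cu) = 0.20654 mol.
Reaction (3): Cu→Cu(NO3)2 ratio 1:1 ⇒ n(Cu(NO3)2) = 0.20654 mol.
Mass of Cu(NO3)2 = 0.20654 × 187.57 = 38.741 g.

38.74 g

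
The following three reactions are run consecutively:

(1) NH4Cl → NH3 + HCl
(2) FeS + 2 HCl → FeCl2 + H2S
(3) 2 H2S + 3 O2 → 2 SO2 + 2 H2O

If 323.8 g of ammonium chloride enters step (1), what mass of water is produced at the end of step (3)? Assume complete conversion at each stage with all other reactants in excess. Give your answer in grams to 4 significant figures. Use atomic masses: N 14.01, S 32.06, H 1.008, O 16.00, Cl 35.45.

54.53 g

M(NH4Cl) = 14.01 + 4(1.008) + 35.45 = 53.492 g/mol.
M(H2O) = 2(1.008) + 16.00 = 18.016 g/mol.
n(NH4Cl) = 323.8 / 53.492 = 6.0532 mol.
Reaction (1): NH4Cl→HCl ratio 1:1 ⇒ n(HCl) = 6.0532 mol.
Reaction (2): HCl→H2S ratio 2:1 ⇒ n(H2S) = 3.0266 mol.
Reaction (3): H2S→H2O ratio 2:2 ⇒ n(H2O) = 3.0266 mol.
Mass of H2O = 3.0266 × 18.016 = 54.528 g.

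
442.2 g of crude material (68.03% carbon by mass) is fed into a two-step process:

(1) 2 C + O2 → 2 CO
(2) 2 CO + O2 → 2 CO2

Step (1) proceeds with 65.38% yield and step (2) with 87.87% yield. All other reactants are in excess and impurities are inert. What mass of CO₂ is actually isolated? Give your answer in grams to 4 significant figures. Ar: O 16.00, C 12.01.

Pure C = 442.2 × 0.6803 = 300.83 g.
M(C) = 12.01 g/mol.
M(CO2) = 12.01 + 2(16.00) = 44.01 g/mol.
n(C) = 300.83 / 12.01 = 25.048 mol.
Step 1 (C:CO = 2:2): theoretical n(CO) = 25.048 mol; at 65.38% yield, n(CO) = 16.377 mol.
Step 2 (CO:CO2 = 2:2): theoretical n(CO2) = 16.377 mol, so theoretical mass = 16.377 × 44.01 = 720.73 g.
At 87.87% yield, actual mass of CO2 = 720.73 × 0.8787 = 633.31 g.

633.3 g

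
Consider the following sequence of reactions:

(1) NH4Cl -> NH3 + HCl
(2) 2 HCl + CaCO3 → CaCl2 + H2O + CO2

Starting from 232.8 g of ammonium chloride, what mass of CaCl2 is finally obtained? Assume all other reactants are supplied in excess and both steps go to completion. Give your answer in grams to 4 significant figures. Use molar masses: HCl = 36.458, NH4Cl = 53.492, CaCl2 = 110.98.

241.5 g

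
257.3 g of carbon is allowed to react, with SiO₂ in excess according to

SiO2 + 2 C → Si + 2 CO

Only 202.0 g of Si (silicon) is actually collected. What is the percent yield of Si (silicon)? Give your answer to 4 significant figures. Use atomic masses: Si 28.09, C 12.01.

67.13 %

M(C) = 12.01 g/mol.
M(Si) = 28.09 g/mol.
n(C) = 257.30 g / 12.01 g/mol = 21.424 mol.
From the equation the C:Si mole ratio is 2:1, so n(Si) = 21.424 × 1/2 = 10.712 mol.
Mass of Si = 10.712 mol × 28.09 g/mol = 300.90 g.
This is the theoretical yield. Percent yield = 202.0 g / 300.90 g × 100% = 67.133%.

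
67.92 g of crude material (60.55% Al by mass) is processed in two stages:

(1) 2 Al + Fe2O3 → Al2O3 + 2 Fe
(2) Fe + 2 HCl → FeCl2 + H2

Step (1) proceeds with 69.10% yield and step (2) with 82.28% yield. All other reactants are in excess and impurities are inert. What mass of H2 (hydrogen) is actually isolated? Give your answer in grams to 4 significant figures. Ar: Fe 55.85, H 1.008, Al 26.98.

Pure Al = 67.92 × 0.6055 = 41.126 g.
M(Al) = 26.98 g/mol.
M(H2) = 2(1.008) = 2.016 g/mol.
n(Al) = 41.126 / 26.98 = 1.5243 mol.
Step 1 (Al:Fe = 2:2): theoretical n(Fe) = 1.5243 mol; at 69.10% yield, n(Fe) = 1.0533 mol.
Step 2 (Fe:H2 = 1:1): theoretical n(H2) = 1.0533 mol, so theoretical mass = 1.0533 × 2.016 = 2.1234 g.
At 82.28% yield, actual mass of H2 = 2.1234 × 0.8228 = 1.7472 g.

1.747 g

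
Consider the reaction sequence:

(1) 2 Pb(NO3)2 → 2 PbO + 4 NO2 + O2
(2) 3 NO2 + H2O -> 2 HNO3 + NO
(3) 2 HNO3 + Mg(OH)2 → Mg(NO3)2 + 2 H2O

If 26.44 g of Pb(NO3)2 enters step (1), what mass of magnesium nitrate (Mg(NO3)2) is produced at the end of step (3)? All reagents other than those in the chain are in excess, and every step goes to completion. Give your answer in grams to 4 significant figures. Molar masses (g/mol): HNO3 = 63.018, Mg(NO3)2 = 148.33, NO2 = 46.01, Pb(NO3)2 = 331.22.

7.894 g

n(Pb(NO3)2) = 26.44 / 331.22 = 0.079826 mol.
Reaction (1): Pb(NO3)2→NO2 ratio 2:4 ⇒ n(NO2) = 0.15965 mol.
Reaction (2): NO2→HNO3 ratio 3:2 ⇒ n(HNO3) = 0.10643 mol.
Reaction (3): HNO3→Mg(NO3)2 ratio 2:1 ⇒ n(Mg(NO3)2) = 0.053217 mol.
Mass of Mg(NO3)2 = 0.053217 × 148.33 = 7.8937 g.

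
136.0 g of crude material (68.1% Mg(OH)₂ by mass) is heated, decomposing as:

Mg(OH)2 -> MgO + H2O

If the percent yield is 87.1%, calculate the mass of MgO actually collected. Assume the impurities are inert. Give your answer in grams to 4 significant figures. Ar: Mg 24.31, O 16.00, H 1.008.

Pure Mg(OH)2 available = 136.0 g × 0.681 = 92.616 g.
M(Mg(OH)2) = 24.31 + 2(16.00) + 2(1.008) = 58.326 g/mol.
M(MgO) = 24.31 + 16.00 = 40.31 g/mol.
n(Mg(OH)2) = 92.616 g / 58.326 g/mol = 1.5879 mol.
From the equation the Mg(OH)2:MgO mole ratio is 1:1, so n(MgO) = 1.5879 × 1/1 = 1.5879 mol.
Mass of MgO = 1.5879 mol × 40.31 g/mol = 64.008 g.
Actual mass collected = 64.008 g × 0.871 = 55.751 g.

55.75 g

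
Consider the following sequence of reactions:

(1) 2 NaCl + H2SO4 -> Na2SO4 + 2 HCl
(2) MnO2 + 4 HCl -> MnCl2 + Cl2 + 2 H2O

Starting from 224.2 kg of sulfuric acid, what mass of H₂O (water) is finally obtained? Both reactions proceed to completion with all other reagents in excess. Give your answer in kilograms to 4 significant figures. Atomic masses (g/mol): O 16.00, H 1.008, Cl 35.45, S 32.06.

41.18 kg

M(H2SO4) = 2(1.008) + 32.06 + 4(16.00) = 98.076 g/mol.
M(H2O) = 2(1.008) + 16.00 = 18.016 g/mol.
224.2 kg = 224200 g.
n(H2SO4) = 224200 / 98.076 = 2286.0 mol.
Step 1 gives a 1:2 ratio of H2SO4 to HCl, so n(HCl) = 4572.0 mol.
In step 2 the HCl:H2O ratio is 4:2, so n(H2O) = 2286.0 mol.
Mass of H2O = 2286.0 × 18.016 = 41184 g = 41.18 kg.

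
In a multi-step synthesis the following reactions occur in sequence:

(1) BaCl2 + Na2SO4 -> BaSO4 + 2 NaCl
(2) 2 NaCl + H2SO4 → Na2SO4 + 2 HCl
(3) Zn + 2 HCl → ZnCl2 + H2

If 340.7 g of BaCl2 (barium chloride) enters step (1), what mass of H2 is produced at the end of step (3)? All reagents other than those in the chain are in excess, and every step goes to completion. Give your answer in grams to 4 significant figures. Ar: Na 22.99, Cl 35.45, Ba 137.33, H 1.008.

M(BaCl2) = 137.33 + 2(35.45) = 208.23 g/mol.
M(H2) = 2(1.008) = 2.016 g/mol.
n(BaCl2) = 340.7 / 208.23 = 1.6362 mol.
Reaction (1): BaCl2→NaCl ratio 1:2 ⇒ n(NaCl) = 3.2723 mol.
Reaction (2): NaCl→HCl ratio 2:2 ⇒ n(HCl) = 3.2723 mol.
Reaction (3): HCl→H2 ratio 2:1 ⇒ n(H2) = 1.6362 mol.
Mass of H2 = 1.6362 × 2.016 = 3.2985 g.

3.299 g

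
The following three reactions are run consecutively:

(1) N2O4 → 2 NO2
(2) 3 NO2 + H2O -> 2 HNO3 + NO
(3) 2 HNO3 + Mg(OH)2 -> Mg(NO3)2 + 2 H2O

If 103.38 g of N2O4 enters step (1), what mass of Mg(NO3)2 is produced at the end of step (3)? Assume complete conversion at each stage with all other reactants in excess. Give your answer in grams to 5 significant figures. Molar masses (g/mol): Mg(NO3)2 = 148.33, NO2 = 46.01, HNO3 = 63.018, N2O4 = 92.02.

111.09 g

n(N2O4) = 103.38 / 92.02 = 1.12345 mol.
Reaction (1): N2O4→NO2 ratio 1:2 ⇒ n(NO2) = 2.24690 mol.
Reaction (2): NO2→HNO3 ratio 3:2 ⇒ n(HNO3) = 1.49794 mol.
Reaction (3): HNO3→Mg(NO3)2 ratio 2:1 ⇒ n(Mg(NO3)2) = 0.748968 mol.
Mass of Mg(NO3)2 = 0.748968 × 148.33 = 111.094 g.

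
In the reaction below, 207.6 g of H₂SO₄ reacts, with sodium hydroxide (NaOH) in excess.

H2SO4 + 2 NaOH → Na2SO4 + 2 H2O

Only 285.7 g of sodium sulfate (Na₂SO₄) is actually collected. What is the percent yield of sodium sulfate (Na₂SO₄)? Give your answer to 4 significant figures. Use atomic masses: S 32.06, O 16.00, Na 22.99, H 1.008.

95.02 %

M(H2SO4) = 2(1.008) + 32.06 + 4(16.00) = 98.076 g/mol.
M(Na2SO4) = 2(22.99) + 32.06 + 4(16.00) = 142.04 g/mol.
n(H2SO4) = 207.60 g / 98.076 g/mol = 2.1167 mol.
From the equation the H2SO4:Na2SO4 mole ratio is 1:1, so n(Na2SO4) = 2.1167 × 1/1 = 2.1167 mol.
Mass of Na2SO4 = 2.1167 mol × 142.04 g/mol = 300.66 g.
This is the theoretical yield. Percent yield = 285.7 g / 300.66 g × 100% = 95.024%.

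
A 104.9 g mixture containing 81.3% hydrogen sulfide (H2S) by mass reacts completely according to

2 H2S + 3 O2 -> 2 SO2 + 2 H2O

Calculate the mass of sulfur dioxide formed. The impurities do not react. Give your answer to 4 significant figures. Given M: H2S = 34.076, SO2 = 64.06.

160.3 g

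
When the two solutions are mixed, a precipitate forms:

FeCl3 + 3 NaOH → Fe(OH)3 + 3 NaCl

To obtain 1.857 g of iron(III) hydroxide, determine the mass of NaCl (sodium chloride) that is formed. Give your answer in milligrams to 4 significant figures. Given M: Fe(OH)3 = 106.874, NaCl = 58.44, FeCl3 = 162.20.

n(Fe(OH)3) = 1.8570 g / 106.874 g/mol = 0.017376 mol.
From the equation the Fe(OH)3:NaCl mole ratio is 1:3, so n(NaCl) = 0.017376 × 3/1 = 0.052127 mol.
Mass of NaCl = 0.052127 mol × 58.44 g/mol = 3.0463 g.
Converting to mg: 3.0463 g = 3046 mg.

3046 mg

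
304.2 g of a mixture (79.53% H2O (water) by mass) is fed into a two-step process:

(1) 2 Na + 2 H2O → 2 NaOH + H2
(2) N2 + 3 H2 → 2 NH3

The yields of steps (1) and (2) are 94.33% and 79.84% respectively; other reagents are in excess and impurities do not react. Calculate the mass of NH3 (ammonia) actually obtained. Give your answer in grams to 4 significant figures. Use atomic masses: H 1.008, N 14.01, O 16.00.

57.42 g

Pure H2O = 304.2 × 0.7953 = 241.93 g.
M(H2O) = 2(1.008) + 16.00 = 18.016 g/mol.
M(NH3) = 14.01 + 3(1.008) = 17.034 g/mol.
n(H2O) = 241.93 / 18.016 = 13.429 mol.
Step 1 (H2O:H2 = 2:1): theoretical n(H2) = 6.7143 mol; at 94.33% yield, n(H2) = 6.3336 mol.
Step 2 (H2:NH3 = 3:2): theoretical n(NH3) = 4.2224 mol, so theoretical mass = 4.2224 × 17.034 = 71.925 g.
At 79.84% yield, actual mass of NH3 = 71.925 × 0.7984 = 57.425 g.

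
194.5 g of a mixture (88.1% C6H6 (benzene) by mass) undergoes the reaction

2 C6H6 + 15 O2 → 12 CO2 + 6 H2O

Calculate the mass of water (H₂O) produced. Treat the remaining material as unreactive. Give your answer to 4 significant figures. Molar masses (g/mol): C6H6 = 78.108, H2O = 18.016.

Mass of pure C6H6 = 194.5 g × 0.881 = 171.35 g.
n(C6H6) = 171.35 g / 78.108 g/mol = 2.1938 mol.
From the equation the C6H6:H2O mole ratio is 2:6, so n(H2O) = 2.1938 × 6/2 = 6.5814 mol.
Mass of H2O = 6.5814 mol × 18.016 g/mol = 118.57 g.

118.6 g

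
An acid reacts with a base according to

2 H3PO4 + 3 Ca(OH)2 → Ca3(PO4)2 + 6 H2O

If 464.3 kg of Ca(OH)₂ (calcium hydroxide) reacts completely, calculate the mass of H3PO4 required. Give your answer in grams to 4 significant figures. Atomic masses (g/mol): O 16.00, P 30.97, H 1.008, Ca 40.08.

M(Ca(OH)2) = 40.08 + 2(16.00) + 2(1.008) = 74.096 g/mol.
M(H3PO4) = 3(1.008) + 30.97 + 4(16.00) = 97.994 g/mol.
Convert: 464.3 kg = 464300 g.
n(Ca(OH)2) = 464300 g / 74.096 g/mol = 6266.2 mol.
From the equation the Ca(OH)2:H3PO4 mole ratio is 3:2, so n(H3PO4) = 6266.2 × 2/3 = 4177.5 mol.
Mass of H3PO4 = 4177.5 mol × 97.994 g/mol = 409370 g.

409400 g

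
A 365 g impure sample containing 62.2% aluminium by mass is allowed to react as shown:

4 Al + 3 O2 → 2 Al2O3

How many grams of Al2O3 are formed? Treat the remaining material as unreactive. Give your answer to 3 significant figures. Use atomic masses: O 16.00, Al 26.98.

Mass of pure Al = 365 g × 0.622 = 227.0 g.
M(Al) = 26.98 g/mol.
M(Al2O3) = 2(26.98) + 3(16.00) = 101.96 g/mol.
n(Al) = 227.0 g / 26.98 g/mol = 8.415 mol.
From the equation the Al:Al2O3 mole ratio is 4:2, so n(Al2O3) = 8.415 × 2/4 = 4.207 mol.
Mass of Al2O3 = 4.207 mol × 101.96 g/mol = 429.0 g.

429 g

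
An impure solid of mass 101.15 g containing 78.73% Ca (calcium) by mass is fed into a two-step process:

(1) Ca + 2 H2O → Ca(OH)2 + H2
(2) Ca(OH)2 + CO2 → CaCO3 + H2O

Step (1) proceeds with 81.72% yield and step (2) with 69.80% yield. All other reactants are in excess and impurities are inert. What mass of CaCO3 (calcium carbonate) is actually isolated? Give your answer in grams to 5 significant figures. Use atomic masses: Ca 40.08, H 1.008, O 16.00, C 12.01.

113.44 g

Pure Ca = 101.15 × 0.7873 = 79.6354 g.
M(Ca) = 40.08 g/mol.
M(CaCO3) = 40.08 + 12.01 + 3(16.00) = 100.09 g/mol.
n(Ca) = 79.6354 / 40.08 = 1.98691 mol.
Step 1 (Ca:Ca(OH)2 = 1:1): theoretical n(Ca(OH)2) = 1.98691 mol; at 81.72% yield, n(Ca(OH)2) = 1.62370 mol.
Step 2 (Ca(OH)2:CaCO3 = 1:1): theoretical n(CaCO3) = 1.62370 mol, so theoretical mass = 1.62370 × 100.09 = 162.517 g.
At 69.80% yield, actual mass of CaCO3 = 162.517 × 0.6980 = 113.437 g.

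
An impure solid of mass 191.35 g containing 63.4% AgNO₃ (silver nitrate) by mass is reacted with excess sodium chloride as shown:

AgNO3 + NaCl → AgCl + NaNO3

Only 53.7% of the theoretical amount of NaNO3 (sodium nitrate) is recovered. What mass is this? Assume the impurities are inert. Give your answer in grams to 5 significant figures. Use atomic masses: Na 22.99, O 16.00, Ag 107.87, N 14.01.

32.596 g

Pure AgNO3 available = 191.35 g × 0.634 = 121.316 g.
M(AgNO3) = 107.87 + 14.01 + 3(16.00) = 169.88 g/mol.
M(NaNO3) = 22.99 + 14.01 + 3(16.00) = 85.00 g/mol.
n(AgNO3) = 121.316 g / 169.88 g/mol = 0.714127 mol.
From the equation the AgNO3:NaNO3 mole ratio is 1:1, so n(NaNO3) = 0.714127 × 1/1 = 0.714127 mol.
Mass of NaNO3 = 0.714127 mol × 85.00 g/mol = 60.7008 g.
Actual mass collected = 60.7008 g × 0.537 = 32.5963 g.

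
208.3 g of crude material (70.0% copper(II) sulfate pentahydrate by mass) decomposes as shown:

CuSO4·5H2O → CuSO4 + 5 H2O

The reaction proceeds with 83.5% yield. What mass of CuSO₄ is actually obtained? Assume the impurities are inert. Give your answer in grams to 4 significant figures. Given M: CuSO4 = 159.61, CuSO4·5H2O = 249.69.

77.83 g

Pure CuSO4·5H2O available = 208.3 g × 0.700 = 145.81 g.
n(CuSO4·5H2O) = 145.81 g / 249.69 g/mol = 0.58396 mol.
From the equation the CuSO4·5H2O:CuSO4 mole ratio is 1:1, so n(CuSO4) = 0.58396 × 1/1 = 0.58396 mol.
Mass of CuSO4 = 0.58396 mol × 159.61 g/mol = 93.207 g.
Actual mass collected = 93.207 g × 0.835 = 77.827 g.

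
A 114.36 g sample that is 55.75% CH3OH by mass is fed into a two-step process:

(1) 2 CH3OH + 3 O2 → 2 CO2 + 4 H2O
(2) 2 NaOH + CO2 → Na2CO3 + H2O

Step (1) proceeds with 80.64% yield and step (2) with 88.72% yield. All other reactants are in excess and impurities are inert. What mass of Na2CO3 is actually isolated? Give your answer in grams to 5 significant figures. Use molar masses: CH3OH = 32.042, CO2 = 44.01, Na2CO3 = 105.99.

150.88 g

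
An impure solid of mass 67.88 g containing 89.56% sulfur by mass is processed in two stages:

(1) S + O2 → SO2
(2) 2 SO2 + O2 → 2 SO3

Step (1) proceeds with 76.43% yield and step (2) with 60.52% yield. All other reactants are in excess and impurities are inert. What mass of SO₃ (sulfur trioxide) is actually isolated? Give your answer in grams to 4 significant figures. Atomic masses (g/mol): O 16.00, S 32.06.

Pure S = 67.88 × 0.8956 = 60.793 g.
M(S) = 32.06 g/mol.
M(SO3) = 32.06 + 3(16.00) = 80.06 g/mol.
n(S) = 60.793 / 32.06 = 1.8962 mol.
Step 1 (S:SO2 = 1:1): theoretical n(SO2) = 1.8962 mol; at 76.43% yield, n(SO2) = 1.4493 mol.
Step 2 (SO2:SO3 = 2:2): theoretical n(SO3) = 1.4493 mol, so theoretical mass = 1.4493 × 80.06 = 116.03 g.
At 60.52% yield, actual mass of SO3 = 116.03 × 0.6052 = 70.222 g.

70.22 g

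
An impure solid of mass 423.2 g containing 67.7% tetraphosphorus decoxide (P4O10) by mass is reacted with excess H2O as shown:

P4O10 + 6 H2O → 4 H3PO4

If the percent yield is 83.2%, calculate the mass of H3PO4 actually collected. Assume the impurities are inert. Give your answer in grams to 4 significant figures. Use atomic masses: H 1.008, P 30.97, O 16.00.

329.1 g

Pure P4O10 available = 423.2 g × 0.677 = 286.51 g.
M(P4O10) = 4(30.97) + 10(16.00) = 283.88 g/mol.
M(H3PO4) = 3(1.008) + 30.97 + 4(16.00) = 97.994 g/mol.
n(P4O10) = 286.51 g / 283.88 g/mol = 1.0093 mol.
From the equation the P4O10:H3PO4 mole ratio is 1:4, so n(H3PO4) = 1.0093 × 4/1 = 4.0370 mol.
Mass of H3PO4 = 4.0370 mol × 97.994 g/mol = 395.60 g.
Actual mass collected = 395.60 g × 0.832 = 329.14 g.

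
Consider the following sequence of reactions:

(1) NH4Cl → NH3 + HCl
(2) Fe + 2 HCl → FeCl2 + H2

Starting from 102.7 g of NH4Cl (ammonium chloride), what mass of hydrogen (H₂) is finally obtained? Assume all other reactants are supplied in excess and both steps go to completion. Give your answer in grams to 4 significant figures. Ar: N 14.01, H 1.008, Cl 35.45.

M(NH4Cl) = 14.01 + 4(1.008) + 35.45 = 53.492 g/mol.
M(H2) = 2(1.008) = 2.016 g/mol.
n(NH4Cl) = 102.70 / 53.492 = 1.9199 mol.
Step 1 gives a 1:1 ratio of NH4Cl to HCl, so n(HCl) = 1.9199 mol.
In step 2 the HCl:H2 ratio is 2:1, so n(H2) = 0.95996 mol.
Mass of H2 = 0.95996 × 2.016 = 1.9353 g.

1.935 g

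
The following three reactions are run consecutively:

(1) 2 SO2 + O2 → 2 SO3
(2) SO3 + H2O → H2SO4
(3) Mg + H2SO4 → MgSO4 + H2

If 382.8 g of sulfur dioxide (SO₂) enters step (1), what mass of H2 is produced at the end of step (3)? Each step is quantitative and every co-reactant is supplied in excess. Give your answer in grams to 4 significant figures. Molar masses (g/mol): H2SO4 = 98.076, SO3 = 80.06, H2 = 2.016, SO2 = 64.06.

12.05 g

n(SO2) = 382.8 / 64.06 = 5.9756 mol.
Reaction (1): SO2→SO3 ratio 2:2 ⇒ n(SO3) = 5.9756 mol.
Reaction (2): SO3→H2SO4 ratio 1:1 ⇒ n(H2SO4) = 5.9756 mol.
Reaction (3): H2SO4→H2 ratio 1:1 ⇒ n(H2) = 5.9756 mol.
Mass of H2 = 5.9756 × 2.016 = 12.047 g.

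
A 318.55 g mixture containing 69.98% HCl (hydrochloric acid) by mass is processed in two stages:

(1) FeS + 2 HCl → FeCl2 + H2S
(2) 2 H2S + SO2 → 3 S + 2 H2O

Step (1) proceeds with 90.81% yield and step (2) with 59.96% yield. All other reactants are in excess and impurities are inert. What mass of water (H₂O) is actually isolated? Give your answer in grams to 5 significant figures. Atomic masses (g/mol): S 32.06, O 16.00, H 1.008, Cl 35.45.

Pure HCl = 318.55 × 0.6998 = 222.921 g.
M(HCl) = 1.008 + 35.45 = 36.458 g/mol.
M(H2O) = 2(1.008) + 16.00 = 18.016 g/mol.
n(HCl) = 222.921 / 36.458 = 6.11447 mol.
Step 1 (HCl:H2S = 2:1): theoretical n(H2S) = 3.05723 mol; at 90.81% yield, n(H2S) = 2.77627 mol.
Step 2 (H2S:H2O = 2:2): theoretical n(H2O) = 2.77627 mol, so theoretical mass = 2.77627 × 18.016 = 50.0174 g.
At 59.96% yield, actual mass of H2O = 50.0174 × 0.5996 = 29.9904 g.

29.990 g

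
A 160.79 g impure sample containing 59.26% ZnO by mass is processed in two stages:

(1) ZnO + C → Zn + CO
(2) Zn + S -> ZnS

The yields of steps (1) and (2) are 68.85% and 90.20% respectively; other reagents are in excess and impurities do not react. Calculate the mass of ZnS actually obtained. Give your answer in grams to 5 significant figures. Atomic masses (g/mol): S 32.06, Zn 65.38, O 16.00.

Pure ZnO = 160.79 × 0.5926 = 95.2842 g.
M(ZnO) = 65.38 + 16.00 = 81.38 g/mol.
M(ZnS) = 65.38 + 32.06 = 97.44 g/mol.
n(ZnO) = 95.2842 / 81.38 = 1.17085 mol.
Step 1 (ZnO:Zn = 1:1): theoretical n(Zn) = 1.17085 mol; at 68.85% yield, n(Zn) = 0.806133 mol.
Step 2 (Zn:ZnS = 1:1): theoretical n(ZnS) = 0.806133 mol, so theoretical mass = 0.806133 × 97.44 = 78.5496 g.
At 90.20% yield, actual mass of ZnS = 78.5496 × 0.9020 = 70.8518 g.

70.852 g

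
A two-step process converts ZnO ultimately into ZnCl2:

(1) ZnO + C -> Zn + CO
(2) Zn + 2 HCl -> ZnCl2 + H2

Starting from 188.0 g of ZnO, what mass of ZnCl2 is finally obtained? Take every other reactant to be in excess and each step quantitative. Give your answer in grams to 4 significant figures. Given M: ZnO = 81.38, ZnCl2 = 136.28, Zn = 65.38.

314.8 g

n(ZnO) = 188.00 / 81.38 = 2.3101 mol.
Step 1 gives a 1:1 ratio of ZnO to Zn, so n(Zn) = 2.3101 mol.
In step 2 the Zn:ZnCl2 ratio is 1:1, so n(ZnCl2) = 2.3101 mol.
Mass of ZnCl2 = 2.3101 × 136.28 = 314.83 g.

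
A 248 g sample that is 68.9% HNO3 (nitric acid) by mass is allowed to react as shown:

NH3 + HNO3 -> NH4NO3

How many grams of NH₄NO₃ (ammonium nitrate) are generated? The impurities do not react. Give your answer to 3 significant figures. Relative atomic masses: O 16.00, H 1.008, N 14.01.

Mass of pure HNO3 = 248 g × 0.689 = 170.9 g.
M(HNO3) = 1.008 + 14.01 + 3(16.00) = 63.018 g/mol.
M(NH4NO3) = 2(14.01) + 4(1.008) + 3(16.00) = 80.052 g/mol.
n(HNO3) = 170.9 g / 63.018 g/mol = 2.711 mol.
From the equation the HNO3:NH4NO3 mole ratio is 1:1, so n(NH4NO3) = 2.711 × 1/1 = 2.711 mol.
Mass of NH4NO3 = 2.711 mol × 80.052 g/mol = 217.1 g.

217 g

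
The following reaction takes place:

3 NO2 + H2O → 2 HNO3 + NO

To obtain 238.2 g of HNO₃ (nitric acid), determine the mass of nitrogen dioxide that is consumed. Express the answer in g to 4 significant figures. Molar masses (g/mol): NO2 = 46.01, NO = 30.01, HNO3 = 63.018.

260.9 g

n(HNO3) = 238.20 g / 63.018 g/mol = 3.7799 mol.
From the equation the HNO3:NO2 mole ratio is 2:3, so n(NO2) = 3.7799 × 3/2 = 5.6698 mol.
Mass of NO2 = 5.6698 mol × 46.01 g/mol = 260.87 g.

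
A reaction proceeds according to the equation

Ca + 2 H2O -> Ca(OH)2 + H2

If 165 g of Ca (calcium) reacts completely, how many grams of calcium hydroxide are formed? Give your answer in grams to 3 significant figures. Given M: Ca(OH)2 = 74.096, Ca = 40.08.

305 g

n(Ca) = 165.0 g / 40.08 g/mol = 4.117 mol.
From the equation the Ca:Ca(OH)2 mole ratio is 1:1, so n(Ca(OH)2) = 4.117 × 1/1 = 4.117 mol.
Mass of Ca(OH)2 = 4.117 mol × 74.096 g/mol = 305.0 g.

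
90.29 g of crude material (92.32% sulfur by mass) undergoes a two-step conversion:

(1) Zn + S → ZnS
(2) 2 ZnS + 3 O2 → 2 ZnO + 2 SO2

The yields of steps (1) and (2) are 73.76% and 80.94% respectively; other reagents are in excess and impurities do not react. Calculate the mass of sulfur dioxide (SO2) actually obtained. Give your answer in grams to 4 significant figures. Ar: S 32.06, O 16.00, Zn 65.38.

Pure S = 90.29 × 0.9232 = 83.356 g.
M(S) = 32.06 g/mol.
M(SO2) = 32.06 + 2(16.00) = 64.06 g/mol.
n(S) = 83.356 / 32.06 = 2.6000 mol.
Step 1 (S:ZnS = 1:1): theoretical n(ZnS) = 2.6000 mol; at 73.76% yield, n(ZnS) = 1.9178 mol.
Step 2 (ZnS:SO2 = 2:2): theoretical n(SO2) = 1.9178 mol, so theoretical mass = 1.9178 × 64.06 = 122.85 g.
At 80.94% yield, actual mass of SO2 = 122.85 × 0.8094 = 99.436 g.

99.44 g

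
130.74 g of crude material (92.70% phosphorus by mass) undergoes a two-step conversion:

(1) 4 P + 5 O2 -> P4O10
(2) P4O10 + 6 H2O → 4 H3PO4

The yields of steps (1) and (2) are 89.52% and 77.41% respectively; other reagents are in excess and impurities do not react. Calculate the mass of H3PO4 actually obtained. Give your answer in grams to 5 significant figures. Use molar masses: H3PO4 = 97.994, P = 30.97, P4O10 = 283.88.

265.74 g

Pure P = 130.74 × 0.9270 = 121.196 g.
n(P) = 121.196 / 30.97 = 3.91333 mol.
Step 1 (P:P4O10 = 4:1): theoretical n(P4O10) = 0.978334 mol; at 89.52% yield, n(P4O10) = 0.875804 mol.
Step 2 (P4O10:H3PO4 = 1:4): theoretical n(H3PO4) = 3.50322 mol, so theoretical mass = 3.50322 × 97.994 = 343.294 g.
At 77.41% yield, actual mass of H3PO4 = 343.294 × 0.7741 = 265.744 g.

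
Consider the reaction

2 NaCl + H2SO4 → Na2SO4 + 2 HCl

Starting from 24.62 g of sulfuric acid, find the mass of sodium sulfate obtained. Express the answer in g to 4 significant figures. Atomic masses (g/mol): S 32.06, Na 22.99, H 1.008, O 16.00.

35.66 g

M(H2SO4) = 2(1.008) + 32.06 + 4(16.00) = 98.076 g/mol.
M(Na2SO4) = 2(22.99) + 32.06 + 4(16.00) = 142.04 g/mol.
n(H2SO4) = 24.620 g / 98.076 g/mol = 0.25103 mol.
From the equation the H2SO4:Na2SO4 mole ratio is 1:1, so n(Na2SO4) = 0.25103 × 1/1 = 0.25103 mol.
Mass of Na2SO4 = 0.25103 mol × 142.04 g/mol = 35.656 g.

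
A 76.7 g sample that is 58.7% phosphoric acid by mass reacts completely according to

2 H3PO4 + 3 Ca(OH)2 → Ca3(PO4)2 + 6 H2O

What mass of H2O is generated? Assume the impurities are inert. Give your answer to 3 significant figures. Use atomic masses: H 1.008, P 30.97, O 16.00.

Mass of pure H3PO4 = 76.7 g × 0.587 = 45.02 g.
M(H3PO4) = 3(1.008) + 30.97 + 4(16.00) = 97.994 g/mol.
M(H2O) = 2(1.008) + 16.00 = 18.016 g/mol.
n(H3PO4) = 45.02 g / 97.994 g/mol = 0.4594 mol.
From the equation the H3PO4:H2O mole ratio is 2:6, so n(H2O) = 0.4594 × 6/2 = 1.378 mol.
Mass of H2O = 1.378 mol × 18.016 g/mol = 24.83 g.

24.8 g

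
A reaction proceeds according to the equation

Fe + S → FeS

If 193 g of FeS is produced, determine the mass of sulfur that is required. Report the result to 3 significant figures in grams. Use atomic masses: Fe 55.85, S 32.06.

70.4 g

M(FeS) = 55.85 + 32.06 = 87.91 g/mol.
M(S) = 32.06 g/mol.
n(FeS) = 193.0 g / 87.91 g/mol = 2.195 mol.
From the equation the FeS:S mole ratio is 1:1, so n(S) = 2.195 × 1/1 = 2.195 mol.
Mass of S = 2.195 mol × 32.06 g/mol = 70.39 g.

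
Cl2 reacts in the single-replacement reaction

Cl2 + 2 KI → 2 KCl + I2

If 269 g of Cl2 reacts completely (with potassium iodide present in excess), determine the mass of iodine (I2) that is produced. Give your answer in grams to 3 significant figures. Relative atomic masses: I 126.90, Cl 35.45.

963 g

M(Cl2) = 2(35.45) = 70.90 g/mol.
M(I2) = 2(126.90) = 253.80 g/mol.
n(Cl2) = 269.0 g / 70.90 g/mol = 3.794 mol.
From the equation the Cl2:I2 mole ratio is 1:1, so n(I2) = 3.794 × 1/1 = 3.794 mol.
Mass of I2 = 3.794 mol × 253.80 g/mol = 962.9 g.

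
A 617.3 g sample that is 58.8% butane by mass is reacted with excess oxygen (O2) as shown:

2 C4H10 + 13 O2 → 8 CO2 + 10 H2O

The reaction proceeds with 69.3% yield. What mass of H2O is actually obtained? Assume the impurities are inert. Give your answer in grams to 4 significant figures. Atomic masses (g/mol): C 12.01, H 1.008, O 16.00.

389.9 g

Pure C4H10 available = 617.3 g × 0.588 = 362.97 g.
M(C4H10) = 4(12.01) + 10(1.008) = 58.12 g/mol.
M(H2O) = 2(1.008) + 16.00 = 18.016 g/mol.
n(C4H10) = 362.97 g / 58.12 g/mol = 6.2452 mol.
From the equation the C4H10:H2O mole ratio is 2:10, so n(H2O) = 6.2452 × 10/2 = 31.226 mol.
Mass of H2O = 31.226 mol × 18.016 g/mol = 562.57 g.
Actual mass collected = 562.57 g × 0.693 = 389.86 g.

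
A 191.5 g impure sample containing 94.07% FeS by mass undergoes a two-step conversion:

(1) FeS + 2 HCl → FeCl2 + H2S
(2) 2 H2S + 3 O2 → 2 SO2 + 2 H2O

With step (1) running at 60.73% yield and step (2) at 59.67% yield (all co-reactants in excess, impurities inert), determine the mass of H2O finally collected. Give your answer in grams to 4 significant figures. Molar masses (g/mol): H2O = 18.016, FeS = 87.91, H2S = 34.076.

Pure FeS = 191.5 × 0.9407 = 180.14 g.
n(FeS) = 180.14 / 87.91 = 2.0492 mol.
Step 1 (FeS:H2S = 1:1): theoretical n(H2S) = 2.0492 mol; at 60.73% yield, n(H2S) = 1.2445 mol.
Step 2 (H2S:H2O = 2:2): theoretical n(H2O) = 1.2445 mol, so theoretical mass = 1.2445 × 18.016 = 22.420 g.
At 59.67% yield, actual mass of H2O = 22.420 × 0.5967 = 13.378 g.

13.38 g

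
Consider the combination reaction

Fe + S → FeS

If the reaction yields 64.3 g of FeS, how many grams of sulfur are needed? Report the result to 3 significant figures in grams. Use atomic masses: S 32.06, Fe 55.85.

M(FeS) = 55.85 + 32.06 = 87.91 g/mol.
M(S) = 32.06 g/mol.
n(FeS) = 64.30 g / 87.91 g/mol = 0.7314 mol.
From the equation the FeS:S mole ratio is 1:1, so n(S) = 0.7314 × 1/1 = 0.7314 mol.
Mass of S = 0.7314 mol × 32.06 g/mol = 23.45 g.

23.4 g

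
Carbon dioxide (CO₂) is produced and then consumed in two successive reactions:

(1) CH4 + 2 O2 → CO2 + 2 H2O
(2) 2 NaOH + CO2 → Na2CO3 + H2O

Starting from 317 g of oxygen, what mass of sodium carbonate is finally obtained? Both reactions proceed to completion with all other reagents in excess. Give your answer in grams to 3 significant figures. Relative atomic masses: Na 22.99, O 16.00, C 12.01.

M(O2) = 2(16.00) = 32.00 g/mol.
M(Na2CO3) = 2(22.99) + 12.01 + 3(16.00) = 105.99 g/mol.
n(O2) = 317.0 / 32.00 = 9.906 mol.
Step 1 gives a 2:1 ratio of O2 to CO2, so n(CO2) = 4.953 mol.
In step 2 the CO2:Na2CO3 ratio is 1:1, so n(Na2CO3) = 4.953 mol.
Mass of Na2CO3 = 4.953 × 105.99 = 525.0 g.

525 g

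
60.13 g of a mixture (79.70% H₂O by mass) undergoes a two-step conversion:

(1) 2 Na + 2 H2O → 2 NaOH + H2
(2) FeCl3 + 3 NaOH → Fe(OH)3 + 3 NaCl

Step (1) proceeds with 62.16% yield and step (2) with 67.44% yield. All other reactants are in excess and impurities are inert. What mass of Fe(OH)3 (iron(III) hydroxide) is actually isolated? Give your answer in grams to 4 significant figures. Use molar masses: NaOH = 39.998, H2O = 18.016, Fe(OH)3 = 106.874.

39.73 g

Pure H2O = 60.13 × 0.7970 = 47.924 g.
n(H2O) = 47.924 / 18.016 = 2.6601 mol.
Step 1 (H2O:NaOH = 2:2): theoretical n(NaOH) = 2.6601 mol; at 62.16% yield, n(NaOH) = 1.6535 mol.
Step 2 (NaOH:Fe(OH)3 = 3:1): theoretical n(Fe(OH)3) = 0.55116 mol, so theoretical mass = 0.55116 × 106.874 = 58.905 g.
At 67.44% yield, actual mass of Fe(OH)3 = 58.905 × 0.6744 = 39.726 g.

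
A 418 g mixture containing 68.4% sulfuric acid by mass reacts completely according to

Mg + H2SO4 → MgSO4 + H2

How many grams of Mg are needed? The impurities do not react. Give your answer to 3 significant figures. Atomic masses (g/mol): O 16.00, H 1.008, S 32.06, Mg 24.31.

70.9 g

Mass of pure H2SO4 = 418 g × 0.684 = 285.9 g.
M(H2SO4) = 2(1.008) + 32.06 + 4(16.00) = 98.076 g/mol.
M(Mg) = 24.31 g/mol.
n(H2SO4) = 285.9 g / 98.076 g/mol = 2.915 mol.
From the equation the H2SO4:Mg mole ratio is 1:1, so n(Mg) = 2.915 × 1/1 = 2.915 mol.
Mass of Mg = 2.915 mol × 24.31 g/mol = 70.87 g.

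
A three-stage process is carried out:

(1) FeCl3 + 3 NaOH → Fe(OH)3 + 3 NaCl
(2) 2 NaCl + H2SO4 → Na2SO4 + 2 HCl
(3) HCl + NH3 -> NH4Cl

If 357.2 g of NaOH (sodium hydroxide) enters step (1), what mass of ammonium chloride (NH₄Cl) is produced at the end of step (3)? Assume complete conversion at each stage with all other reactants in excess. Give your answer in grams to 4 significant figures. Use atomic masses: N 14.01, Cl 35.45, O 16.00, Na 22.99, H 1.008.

477.7 g

M(NaOH) = 22.99 + 16.00 + 1.008 = 39.998 g/mol.
M(NH4Cl) = 14.01 + 4(1.008) + 35.45 = 53.492 g/mol.
n(NaOH) = 357.2 / 39.998 = 8.9304 mol.
Reaction (1): NaOH→NaCl ratio 3:3 ⇒ n(NaCl) = 8.9304 mol.
Reaction (2): NaCl→HCl ratio 2:2 ⇒ n(HCl) = 8.9304 mol.
Reaction (3): HCl→NH4Cl ratio 1:1 ⇒ n(NH4Cl) = 8.9304 mol.
Mass of NH4Cl = 8.9304 × 53.492 = 477.71 g.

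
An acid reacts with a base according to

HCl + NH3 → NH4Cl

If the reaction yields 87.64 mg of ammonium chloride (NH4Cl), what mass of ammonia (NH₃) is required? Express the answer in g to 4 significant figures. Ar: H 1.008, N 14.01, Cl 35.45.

M(NH4Cl) = 14.01 + 4(1.008) + 35.45 = 53.492 g/mol.
M(NH3) = 14.01 + 3(1.008) = 17.034 g/mol.
Convert: 87.64 mg = 0.087640 g.
n(NH4Cl) = 0.087640 g / 53.492 g/mol = 0.0016384 mol.
From the equation the NH4Cl:NH3 mole ratio is 1:1, so n(NH3) = 0.0016384 × 1/1 = 0.0016384 mol.
Mass of NH3 = 0.0016384 mol × 17.034 g/mol = 0.027908 g.

0.02791 g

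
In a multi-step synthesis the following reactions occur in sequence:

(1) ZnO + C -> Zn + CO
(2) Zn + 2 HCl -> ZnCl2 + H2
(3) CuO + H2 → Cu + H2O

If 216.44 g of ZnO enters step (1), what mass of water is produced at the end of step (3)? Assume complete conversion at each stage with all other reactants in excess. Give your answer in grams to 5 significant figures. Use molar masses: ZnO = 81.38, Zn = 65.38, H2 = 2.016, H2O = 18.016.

47.916 g

n(ZnO) = 216.44 / 81.38 = 2.65962 mol.
Reaction (1): ZnO→Zn ratio 1:1 ⇒ n(Zn) = 2.65962 mol.
Reaction (2): Zn→H2 ratio 1:1 ⇒ n(H2) = 2.65962 mol.
Reaction (3): H2→H2O ratio 1:1 ⇒ n(H2O) = 2.65962 mol.
Mass of H2O = 2.65962 × 18.016 = 47.9157 g.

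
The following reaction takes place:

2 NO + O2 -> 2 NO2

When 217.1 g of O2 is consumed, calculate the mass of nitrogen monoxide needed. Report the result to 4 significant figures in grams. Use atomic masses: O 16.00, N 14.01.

M(O2) = 2(16.00) = 32.00 g/mol.
M(NO) = 14.01 + 16.00 = 30.01 g/mol.
n(O2) = 217.10 g / 32.00 g/mol = 6.7844 mol.
From the equation the O2:NO mole ratio is 1:2, so n(NO) = 6.7844 × 2/1 = 13.569 mol.
Mass of NO = 13.569 mol × 30.01 g/mol = 407.20 g.

407.2 g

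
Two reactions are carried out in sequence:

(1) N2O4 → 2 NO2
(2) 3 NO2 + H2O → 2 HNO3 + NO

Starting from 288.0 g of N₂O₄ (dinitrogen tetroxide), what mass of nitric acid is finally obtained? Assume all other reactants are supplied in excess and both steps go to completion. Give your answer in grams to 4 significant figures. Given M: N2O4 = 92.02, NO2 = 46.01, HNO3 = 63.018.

n(N2O4) = 288.00 / 92.02 = 3.1298 mol.
Step 1 gives a 1:2 ratio of N2O4 to NO2, so n(NO2) = 6.2595 mol.
In step 2 the NO2:HNO3 ratio is 3:2, so n(HNO3) = 4.1730 mol.
Mass of HNO3 = 4.1730 × 63.018 = 262.97 g.

263.0 g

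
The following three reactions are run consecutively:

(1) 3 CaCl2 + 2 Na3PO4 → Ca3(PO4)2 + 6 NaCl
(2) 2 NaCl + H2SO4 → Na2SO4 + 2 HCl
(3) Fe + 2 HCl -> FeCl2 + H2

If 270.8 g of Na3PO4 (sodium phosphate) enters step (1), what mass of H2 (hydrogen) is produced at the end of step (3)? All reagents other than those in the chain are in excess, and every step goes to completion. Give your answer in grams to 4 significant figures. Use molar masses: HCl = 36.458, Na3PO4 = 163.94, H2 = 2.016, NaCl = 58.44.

4.995 g

n(Na3PO4) = 270.8 / 163.94 = 1.6518 mol.
Reaction (1): Na3PO4→NaCl ratio 2:6 ⇒ n(NaCl) = 4.9555 mol.
Reaction (2): NaCl→HCl ratio 2:2 ⇒ n(HCl) = 4.9555 mol.
Reaction (3): HCl→H2 ratio 2:1 ⇒ n(H2) = 2.4777 mol.
Mass of H2 = 2.4777 × 2.016 = 4.9951 g.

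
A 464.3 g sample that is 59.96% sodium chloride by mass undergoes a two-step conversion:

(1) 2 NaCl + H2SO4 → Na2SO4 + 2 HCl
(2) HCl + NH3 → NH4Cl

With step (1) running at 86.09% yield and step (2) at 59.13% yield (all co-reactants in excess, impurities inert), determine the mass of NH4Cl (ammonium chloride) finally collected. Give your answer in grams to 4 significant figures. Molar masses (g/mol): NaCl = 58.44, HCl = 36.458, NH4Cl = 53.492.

129.7 g

Pure NaCl = 464.3 × 0.5996 = 278.39 g.
n(NaCl) = 278.39 / 58.44 = 4.7638 mol.
Step 1 (NaCl:HCl = 2:2): theoretical n(HCl) = 4.7638 mol; at 86.09% yield, n(HCl) = 4.1011 mol.
Step 2 (HCl:NH4Cl = 1:1): theoretical n(NH4Cl) = 4.1011 mol, so theoretical mass = 4.1011 × 53.492 = 219.38 g.
At 59.13% yield, actual mass of NH4Cl = 219.38 × 0.5913 = 129.72 g.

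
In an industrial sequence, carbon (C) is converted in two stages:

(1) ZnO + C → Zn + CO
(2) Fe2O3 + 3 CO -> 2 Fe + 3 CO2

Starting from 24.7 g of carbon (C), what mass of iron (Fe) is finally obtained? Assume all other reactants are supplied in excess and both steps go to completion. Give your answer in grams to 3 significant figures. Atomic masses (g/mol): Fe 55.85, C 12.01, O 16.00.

76.6 g

M(C) = 12.01 g/mol.
M(Fe) = 55.85 g/mol.
n(C) = 24.70 / 12.01 = 2.057 mol.
Step 1 gives a 1:1 ratio of C to CO, so n(CO) = 2.057 mol.
In step 2 the CO:Fe ratio is 3:2, so n(Fe) = 1.371 mol.
Mass of Fe = 1.371 × 55.85 = 76.57 g.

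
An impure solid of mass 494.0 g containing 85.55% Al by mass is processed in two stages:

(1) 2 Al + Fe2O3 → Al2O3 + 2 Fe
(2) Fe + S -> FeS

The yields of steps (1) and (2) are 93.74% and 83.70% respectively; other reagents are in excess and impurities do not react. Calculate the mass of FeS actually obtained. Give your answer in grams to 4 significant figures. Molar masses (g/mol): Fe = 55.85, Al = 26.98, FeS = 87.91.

Pure Al = 494.0 × 0.8555 = 422.62 g.
n(Al) = 422.62 / 26.98 = 15.664 mol.
Step 1 (Al:Fe = 2:2): theoretical n(Fe) = 15.664 mol; at 93.74% yield, n(Fe) = 14.684 mol.
Step 2 (Fe:FeS = 1:1): theoretical n(FeS) = 14.684 mol, so theoretical mass = 14.684 × 87.91 = 1290.8 g.
At 83.70% yield, actual mass of FeS = 1290.8 × 0.8370 = 1080.4 g.

1080 g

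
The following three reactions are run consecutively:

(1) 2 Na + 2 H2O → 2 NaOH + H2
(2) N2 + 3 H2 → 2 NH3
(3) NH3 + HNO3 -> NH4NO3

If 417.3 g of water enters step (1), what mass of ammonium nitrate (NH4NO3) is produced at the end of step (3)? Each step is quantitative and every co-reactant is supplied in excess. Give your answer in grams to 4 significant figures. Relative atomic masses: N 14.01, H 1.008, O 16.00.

618.1 g

M(H2O) = 2(1.008) + 16.00 = 18.016 g/mol.
M(NH4NO3) = 2(14.01) + 4(1.008) + 3(16.00) = 80.052 g/mol.
n(H2O) = 417.3 / 18.016 = 23.163 mol.
Reaction (1): H2O→H2 ratio 2:1 ⇒ n(H2) = 11.581 mol.
Reaction (2): H2→NH3 ratio 3:2 ⇒ n(NH3) = 7.7209 mol.
Reaction (3): NH3→NH4NO3 ratio 1:1 ⇒ n(NH4NO3) = 7.7209 mol.
Mass of NH4NO3 = 7.7209 × 80.052 = 618.07 g.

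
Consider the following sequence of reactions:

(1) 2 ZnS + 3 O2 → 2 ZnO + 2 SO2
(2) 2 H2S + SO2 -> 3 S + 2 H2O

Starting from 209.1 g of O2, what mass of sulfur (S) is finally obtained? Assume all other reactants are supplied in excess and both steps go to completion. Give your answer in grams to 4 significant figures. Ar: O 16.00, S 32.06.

M(O2) = 2(16.00) = 32.00 g/mol.
M(S) = 32.06 g/mol.
n(O2) = 209.10 / 32.00 = 6.5344 mol.
Step 1 gives a 3:2 ratio of O2 to SO2, so n(SO2) = 4.3563 mol.
In step 2 the SO2:S ratio is 1:3, so n(S) = 13.069 mol.
Mass of S = 13.069 × 32.06 = 418.98 g.

419.0 g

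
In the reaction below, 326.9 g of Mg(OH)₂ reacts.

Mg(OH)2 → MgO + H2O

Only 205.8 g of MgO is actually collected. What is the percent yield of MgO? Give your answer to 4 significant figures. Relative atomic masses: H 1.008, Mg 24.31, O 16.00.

M(Mg(OH)2) = 24.31 + 2(16.00) + 2(1.008) = 58.326 g/mol.
M(MgO) = 24.31 + 16.00 = 40.31 g/mol.
n(Mg(OH)2) = 326.90 g / 58.326 g/mol = 5.6047 mol.
From the equation the Mg(OH)2:MgO mole ratio is 1:1, so n(MgO) = 5.6047 × 1/1 = 5.6047 mol.
Mass of MgO = 5.6047 mol × 40.31 g/mol = 225.93 g.
This is the theoretical yield. Percent yield = 205.8 g / 225.93 g × 100% = 91.092%.

91.09 %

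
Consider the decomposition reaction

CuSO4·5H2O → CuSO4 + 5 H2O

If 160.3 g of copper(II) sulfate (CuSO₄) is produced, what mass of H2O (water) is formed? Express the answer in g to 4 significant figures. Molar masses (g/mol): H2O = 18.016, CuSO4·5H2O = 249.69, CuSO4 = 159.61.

90.47 g

n(CuSO4) = 160.30 g / 159.61 g/mol = 1.0043 mol.
From the equation the CuSO4:H2O mole ratio is 1:5, so n(H2O) = 1.0043 × 5/1 = 5.0216 mol.
Mass of H2O = 5.0216 mol × 18.016 g/mol = 90.469 g.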